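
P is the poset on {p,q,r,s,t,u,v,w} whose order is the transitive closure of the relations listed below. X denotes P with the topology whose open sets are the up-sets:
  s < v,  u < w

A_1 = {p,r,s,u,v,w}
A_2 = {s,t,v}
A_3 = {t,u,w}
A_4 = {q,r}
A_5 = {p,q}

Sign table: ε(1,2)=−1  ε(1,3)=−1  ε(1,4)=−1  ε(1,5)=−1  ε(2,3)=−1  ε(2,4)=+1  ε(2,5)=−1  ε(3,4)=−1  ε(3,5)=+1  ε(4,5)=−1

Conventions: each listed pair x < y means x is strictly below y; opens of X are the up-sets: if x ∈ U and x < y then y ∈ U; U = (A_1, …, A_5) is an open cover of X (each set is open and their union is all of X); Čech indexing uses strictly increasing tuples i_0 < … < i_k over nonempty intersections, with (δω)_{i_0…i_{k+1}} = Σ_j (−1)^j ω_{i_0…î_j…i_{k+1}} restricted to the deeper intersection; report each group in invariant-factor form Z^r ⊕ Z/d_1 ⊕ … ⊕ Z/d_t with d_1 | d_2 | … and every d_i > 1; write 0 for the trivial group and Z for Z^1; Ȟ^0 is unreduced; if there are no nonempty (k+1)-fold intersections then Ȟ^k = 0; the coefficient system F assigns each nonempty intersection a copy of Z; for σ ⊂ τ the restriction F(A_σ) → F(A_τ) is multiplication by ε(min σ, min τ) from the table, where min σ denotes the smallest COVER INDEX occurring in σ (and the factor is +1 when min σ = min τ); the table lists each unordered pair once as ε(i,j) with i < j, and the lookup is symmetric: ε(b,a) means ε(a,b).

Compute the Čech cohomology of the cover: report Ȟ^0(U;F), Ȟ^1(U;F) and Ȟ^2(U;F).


Ȟ^0 = 0; Ȟ^1 = Z ⊕ Z/2; Ȟ^2 = 0

nerve of the cover:
  A12={s,v} A13={u,w} A14={r} A15={p} A23={t} A45={q}
C dims 5,6; δ0: rk 5, SNF 1^4·2
Ȟ^0 = (5 − 5) − 0 = 0, so Ȟ^0 ≅ 0
Ȟ^1 = (6 − 0) − 5 = 1 plus torsion [2], so Ȟ^1 ≅ Z ⊕ Z/2
Ȟ^2 = (0 − 0) − 0 = 0, so Ȟ^2 ≅ 0


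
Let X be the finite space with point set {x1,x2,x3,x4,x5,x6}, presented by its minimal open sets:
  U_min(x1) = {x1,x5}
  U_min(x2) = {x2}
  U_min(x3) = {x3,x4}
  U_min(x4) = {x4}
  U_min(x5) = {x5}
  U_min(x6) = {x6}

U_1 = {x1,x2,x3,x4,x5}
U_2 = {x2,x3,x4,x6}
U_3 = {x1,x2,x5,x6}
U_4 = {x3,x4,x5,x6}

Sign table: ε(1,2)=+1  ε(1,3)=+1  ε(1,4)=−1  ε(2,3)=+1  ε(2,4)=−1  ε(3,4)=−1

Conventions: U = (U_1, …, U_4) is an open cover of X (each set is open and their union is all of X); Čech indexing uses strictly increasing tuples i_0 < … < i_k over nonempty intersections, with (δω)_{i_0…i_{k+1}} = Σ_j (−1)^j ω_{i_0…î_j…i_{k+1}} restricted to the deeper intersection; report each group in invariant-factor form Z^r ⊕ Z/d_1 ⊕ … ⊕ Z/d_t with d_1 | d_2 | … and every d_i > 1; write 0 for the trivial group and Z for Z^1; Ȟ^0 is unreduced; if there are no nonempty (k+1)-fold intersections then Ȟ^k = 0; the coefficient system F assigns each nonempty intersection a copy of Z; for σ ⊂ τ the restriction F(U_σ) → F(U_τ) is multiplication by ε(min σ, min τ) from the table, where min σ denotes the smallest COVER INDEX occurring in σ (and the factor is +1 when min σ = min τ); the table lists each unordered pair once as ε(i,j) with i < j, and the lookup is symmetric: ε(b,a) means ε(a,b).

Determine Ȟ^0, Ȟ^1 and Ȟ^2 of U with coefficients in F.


Ȟ^0(U;F) ≅ Z, Ȟ^1(U;F) ≅ 0, Ȟ^2(U;F) ≅ Z

nerve of the cover:
  U12={x2,x3,x4} U13={x1,x2,x5} U14={x3,x4,x5} U23={x2,x6} U24={x3,x4,x6} U34={x5,x6}
  U123={x2} U124={x3,x4} U134={x5} U234={x6}
C dims 4,6,4; δ0: rk 3, SNF 1^3; δ1: rk 3, SNF 1^3
Ȟ^0 = (4 − 3) − 0 = 1, so Ȟ^0 ≅ Z
Ȟ^1 = (6 − 3) − 3 = 0, so Ȟ^1 ≅ 0
Ȟ^2 = (4 − 0) − 3 = 1, so Ȟ^2 ≅ Z


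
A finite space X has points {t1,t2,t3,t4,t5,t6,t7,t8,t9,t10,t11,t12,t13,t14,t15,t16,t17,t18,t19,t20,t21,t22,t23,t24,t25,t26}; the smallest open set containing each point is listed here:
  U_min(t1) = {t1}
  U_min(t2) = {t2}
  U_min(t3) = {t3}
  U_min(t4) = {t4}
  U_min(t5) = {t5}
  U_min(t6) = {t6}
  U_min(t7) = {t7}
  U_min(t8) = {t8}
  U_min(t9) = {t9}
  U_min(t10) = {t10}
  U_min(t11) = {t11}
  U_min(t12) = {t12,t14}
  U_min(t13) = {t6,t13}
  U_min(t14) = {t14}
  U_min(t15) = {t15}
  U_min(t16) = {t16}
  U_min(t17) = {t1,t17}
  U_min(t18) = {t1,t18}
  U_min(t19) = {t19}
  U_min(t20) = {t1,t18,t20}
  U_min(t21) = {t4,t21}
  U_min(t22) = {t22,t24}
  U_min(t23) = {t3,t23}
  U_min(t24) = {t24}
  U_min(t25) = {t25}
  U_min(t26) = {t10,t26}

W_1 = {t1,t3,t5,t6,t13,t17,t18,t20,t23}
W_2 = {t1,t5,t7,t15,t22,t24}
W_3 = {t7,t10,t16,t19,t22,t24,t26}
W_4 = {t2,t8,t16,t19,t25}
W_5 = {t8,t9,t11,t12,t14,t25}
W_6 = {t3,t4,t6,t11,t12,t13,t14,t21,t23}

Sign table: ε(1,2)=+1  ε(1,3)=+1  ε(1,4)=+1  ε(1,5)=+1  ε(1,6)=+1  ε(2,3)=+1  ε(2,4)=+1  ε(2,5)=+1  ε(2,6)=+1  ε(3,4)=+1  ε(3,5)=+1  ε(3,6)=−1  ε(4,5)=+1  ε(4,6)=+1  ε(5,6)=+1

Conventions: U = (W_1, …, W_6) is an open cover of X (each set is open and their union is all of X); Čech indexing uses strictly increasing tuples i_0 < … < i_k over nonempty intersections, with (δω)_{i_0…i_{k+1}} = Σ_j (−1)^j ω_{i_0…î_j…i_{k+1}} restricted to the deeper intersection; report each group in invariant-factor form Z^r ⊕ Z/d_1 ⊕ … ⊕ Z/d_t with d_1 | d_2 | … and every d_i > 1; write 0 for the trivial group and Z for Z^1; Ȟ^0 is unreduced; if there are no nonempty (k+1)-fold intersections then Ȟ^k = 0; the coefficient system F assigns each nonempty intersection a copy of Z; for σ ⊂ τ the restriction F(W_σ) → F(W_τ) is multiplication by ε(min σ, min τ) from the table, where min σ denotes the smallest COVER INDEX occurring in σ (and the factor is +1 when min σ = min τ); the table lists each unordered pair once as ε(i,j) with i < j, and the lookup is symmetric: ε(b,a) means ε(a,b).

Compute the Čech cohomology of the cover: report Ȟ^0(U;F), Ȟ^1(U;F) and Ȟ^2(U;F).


nonempty intersections:
  W12={t1,t5} W16={t3,t6,t13,t23} W23={t7,t22,t24} W34={t16,t19} W45={t8,t25} W56={t11,t12,t14}
C dims 6,6; δ0: rk 5, SNF 1^5
Ȟ^0: (6−5)−0=1 ⇒ Z
Ȟ^1: (6−0)−5=1 ⇒ Z
Ȟ^2: (0−0)−0=0 ⇒ 0

Ȟ^0 ≅ Z, Ȟ^1 ≅ Z and Ȟ^2 ≅ 0


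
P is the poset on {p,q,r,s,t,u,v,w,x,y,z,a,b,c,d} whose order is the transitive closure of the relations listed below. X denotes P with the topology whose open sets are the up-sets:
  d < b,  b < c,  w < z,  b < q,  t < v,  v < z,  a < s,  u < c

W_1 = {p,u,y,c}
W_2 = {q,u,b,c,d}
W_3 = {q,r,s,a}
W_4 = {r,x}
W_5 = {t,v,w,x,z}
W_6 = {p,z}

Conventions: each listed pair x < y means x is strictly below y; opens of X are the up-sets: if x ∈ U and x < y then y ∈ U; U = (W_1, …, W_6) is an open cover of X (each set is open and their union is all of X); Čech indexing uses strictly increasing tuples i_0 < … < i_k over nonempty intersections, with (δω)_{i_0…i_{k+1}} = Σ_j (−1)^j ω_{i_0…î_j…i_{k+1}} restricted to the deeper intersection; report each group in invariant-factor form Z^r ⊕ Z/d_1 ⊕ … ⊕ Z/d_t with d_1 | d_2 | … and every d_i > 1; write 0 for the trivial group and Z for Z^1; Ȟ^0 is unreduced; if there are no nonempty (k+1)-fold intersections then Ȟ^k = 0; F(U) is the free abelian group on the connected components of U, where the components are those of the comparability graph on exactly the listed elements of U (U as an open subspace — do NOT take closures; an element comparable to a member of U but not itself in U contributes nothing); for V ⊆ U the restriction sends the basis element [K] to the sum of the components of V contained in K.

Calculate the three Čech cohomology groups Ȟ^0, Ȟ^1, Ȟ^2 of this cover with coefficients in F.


Ȟ^0 = Z^7,  Ȟ^1 = 0,  Ȟ^2 = 0

nonempty intersections:
  W12={u,c} W16={p} W23={q} W34={r} W45={x} W56={z}
components per intersection:
  W1: {p} {u,c} {y}
  W2: {q,u,b,c,d}
  W3: {q} {r} {s,a}
  W4: {r} {x}
  W5: {t,v,w,z} {x}
  W6: {p} {z}
  W12: {u,c}
  W16: {p}
  W23: {q}
  W34: {r}
  W45: {x}
  W56: {z}
C dims 13,6; δ0: rk 6, SNF 1^6
Ȟ^0: (13−6)−0=7 ⇒ Z^7
Ȟ^1: (6−0)−6=0 ⇒ 0
Ȟ^2: (0−0)−0=0 ⇒ 0


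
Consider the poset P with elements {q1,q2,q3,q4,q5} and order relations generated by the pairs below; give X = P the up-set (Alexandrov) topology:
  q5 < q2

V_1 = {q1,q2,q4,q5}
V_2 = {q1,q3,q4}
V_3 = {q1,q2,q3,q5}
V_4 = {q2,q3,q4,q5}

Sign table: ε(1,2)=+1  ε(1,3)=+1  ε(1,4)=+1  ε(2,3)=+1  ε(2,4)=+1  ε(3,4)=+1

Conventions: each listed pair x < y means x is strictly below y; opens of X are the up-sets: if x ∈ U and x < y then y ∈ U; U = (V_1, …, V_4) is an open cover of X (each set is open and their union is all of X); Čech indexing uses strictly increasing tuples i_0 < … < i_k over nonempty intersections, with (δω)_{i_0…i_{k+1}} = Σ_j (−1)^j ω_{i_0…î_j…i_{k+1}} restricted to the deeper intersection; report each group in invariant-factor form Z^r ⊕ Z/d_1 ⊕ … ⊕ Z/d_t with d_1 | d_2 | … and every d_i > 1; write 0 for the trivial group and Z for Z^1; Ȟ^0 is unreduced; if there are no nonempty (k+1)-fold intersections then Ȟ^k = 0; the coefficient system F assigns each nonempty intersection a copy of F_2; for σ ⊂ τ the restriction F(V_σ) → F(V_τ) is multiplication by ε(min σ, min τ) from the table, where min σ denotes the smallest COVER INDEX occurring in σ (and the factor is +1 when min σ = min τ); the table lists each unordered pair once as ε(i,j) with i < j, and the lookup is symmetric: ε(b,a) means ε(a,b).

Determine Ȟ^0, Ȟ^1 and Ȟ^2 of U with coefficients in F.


cover nerve:
  V12={q1,q4} V13={q1,q2,q5} V14={q2,q4,q5} V23={q1,q3} V24={q3,q4} V34={q2,q3,q5}
  V123={q1} V124={q4} V134={q2,q5} V234={q3}
C dims 4,6,4; δ0: rk_F2 3; δ1: rk_F2 3
Ȟ^0: (4−3)−0=1 ⇒ Z/2
Ȟ^1: (6−3)−3=0 ⇒ 0
Ȟ^2: (4−0)−3=1 ⇒ Z/2

Ȟ^0 ≅ Z/2, Ȟ^1 ≅ 0 and Ȟ^2 ≅ Z/2


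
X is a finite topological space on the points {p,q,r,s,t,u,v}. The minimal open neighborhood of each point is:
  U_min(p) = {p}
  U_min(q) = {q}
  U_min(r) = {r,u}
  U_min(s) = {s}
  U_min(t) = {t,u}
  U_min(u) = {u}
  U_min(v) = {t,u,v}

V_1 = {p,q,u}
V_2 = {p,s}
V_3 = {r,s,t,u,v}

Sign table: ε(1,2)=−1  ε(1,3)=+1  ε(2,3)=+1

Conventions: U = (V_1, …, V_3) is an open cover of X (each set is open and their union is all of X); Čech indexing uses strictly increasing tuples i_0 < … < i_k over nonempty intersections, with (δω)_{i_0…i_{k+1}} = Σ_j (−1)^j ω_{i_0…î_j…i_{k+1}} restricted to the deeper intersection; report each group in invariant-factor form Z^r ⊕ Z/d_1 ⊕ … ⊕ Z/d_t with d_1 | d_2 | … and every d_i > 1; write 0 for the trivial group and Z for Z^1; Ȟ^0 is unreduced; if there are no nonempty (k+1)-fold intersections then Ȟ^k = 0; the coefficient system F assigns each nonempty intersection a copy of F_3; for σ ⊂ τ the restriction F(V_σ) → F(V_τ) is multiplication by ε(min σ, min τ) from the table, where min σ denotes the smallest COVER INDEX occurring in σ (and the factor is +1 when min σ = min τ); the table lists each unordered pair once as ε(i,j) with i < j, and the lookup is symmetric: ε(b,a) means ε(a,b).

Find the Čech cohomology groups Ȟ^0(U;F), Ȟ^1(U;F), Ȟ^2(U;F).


intersection data:
  V12={p} V13={u} V23={s}
C dims 3,3; δ0: rk_F3 3
Ȟ^0 = (3 − 3) − 0 = 0, so Ȟ^0 ≅ 0
Ȟ^1 = (3 − 0) − 3 = 0, so Ȟ^1 ≅ 0
Ȟ^2 = (0 − 0) − 0 = 0, so Ȟ^2 ≅ 0

Ȟ^0 ≅ 0, Ȟ^1 ≅ 0, Ȟ^2 ≅ 0


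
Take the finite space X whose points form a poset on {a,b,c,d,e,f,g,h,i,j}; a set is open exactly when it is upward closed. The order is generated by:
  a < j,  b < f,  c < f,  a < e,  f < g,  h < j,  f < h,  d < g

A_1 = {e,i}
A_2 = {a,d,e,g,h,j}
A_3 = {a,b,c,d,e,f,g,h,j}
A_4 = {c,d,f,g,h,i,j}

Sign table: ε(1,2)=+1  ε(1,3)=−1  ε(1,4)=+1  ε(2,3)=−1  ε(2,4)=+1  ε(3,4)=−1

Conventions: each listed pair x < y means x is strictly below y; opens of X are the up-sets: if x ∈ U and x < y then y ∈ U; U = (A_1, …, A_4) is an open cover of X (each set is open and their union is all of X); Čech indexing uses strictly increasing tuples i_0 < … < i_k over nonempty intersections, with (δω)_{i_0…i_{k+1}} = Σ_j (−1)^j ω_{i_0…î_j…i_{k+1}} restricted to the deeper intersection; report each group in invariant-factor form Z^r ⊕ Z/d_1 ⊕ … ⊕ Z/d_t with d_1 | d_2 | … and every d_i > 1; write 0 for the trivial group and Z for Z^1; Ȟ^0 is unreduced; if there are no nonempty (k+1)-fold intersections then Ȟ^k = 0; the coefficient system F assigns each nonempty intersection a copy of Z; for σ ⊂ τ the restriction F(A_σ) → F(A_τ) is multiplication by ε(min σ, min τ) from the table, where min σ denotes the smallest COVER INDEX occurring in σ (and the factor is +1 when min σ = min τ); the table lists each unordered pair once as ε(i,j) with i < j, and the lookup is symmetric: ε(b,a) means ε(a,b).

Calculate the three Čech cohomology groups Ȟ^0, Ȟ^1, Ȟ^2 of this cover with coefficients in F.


Ȟ^0 ≅ Z, Ȟ^1 ≅ Z, Ȟ^2 ≅ 0

cover nerve:
  A12={e} A13={e} A14={i} A23={a,d,e,g,h,j} A24={d,g,h,j} A34={c,d,f,g,h,j}
  A123={e} A234={d,g,h,j}
C dims 4,6,2; δ0: rk 3, SNF 1^3; δ1: rk 2, SNF 1^2
Ȟ^0: (4−3)−0=1 ⇒ Z
Ȟ^1: (6−2)−3=1 ⇒ Z
Ȟ^2: (2−0)−2=0 ⇒ 0


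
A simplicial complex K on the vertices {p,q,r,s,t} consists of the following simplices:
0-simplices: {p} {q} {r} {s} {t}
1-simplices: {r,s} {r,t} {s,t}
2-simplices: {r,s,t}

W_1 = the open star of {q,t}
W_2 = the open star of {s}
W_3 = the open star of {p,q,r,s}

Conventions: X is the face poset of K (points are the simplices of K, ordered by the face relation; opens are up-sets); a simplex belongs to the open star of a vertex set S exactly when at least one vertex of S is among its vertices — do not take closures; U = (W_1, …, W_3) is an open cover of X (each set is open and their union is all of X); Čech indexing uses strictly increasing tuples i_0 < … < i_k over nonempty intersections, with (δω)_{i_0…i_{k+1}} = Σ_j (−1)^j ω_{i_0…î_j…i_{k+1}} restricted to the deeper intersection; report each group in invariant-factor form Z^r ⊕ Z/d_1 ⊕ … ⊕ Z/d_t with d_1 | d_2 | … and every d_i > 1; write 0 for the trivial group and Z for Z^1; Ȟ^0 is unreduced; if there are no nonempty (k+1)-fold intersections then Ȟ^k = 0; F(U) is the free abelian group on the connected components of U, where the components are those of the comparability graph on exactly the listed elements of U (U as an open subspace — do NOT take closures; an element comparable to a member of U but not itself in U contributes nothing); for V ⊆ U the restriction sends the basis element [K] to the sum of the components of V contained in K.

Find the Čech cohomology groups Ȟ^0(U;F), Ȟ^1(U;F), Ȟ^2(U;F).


Ȟ^0 ≅ Z^3, Ȟ^1 ≅ 0, Ȟ^2 ≅ 0

nonempty intersections:
  W1={{q},{t},{r,t},{s,t},{r,s,t}} W2={{s},{r,s},{s,t},{r,s,t}} W3={{p},{q},{r},{s},{r,s},{r,t},{s,t},{r,s,t}}
  W12={{s,t},{r,s,t}} W13={{q},{r,t},{s,t},{r,s,t}} W23={{s},{r,s},{s,t},{r,s,t}}
  W123={{s,t},{r,s,t}}
components per intersection:
  W1: {{q}} {{t},{r,t},{s,t},{r,s,t}}
  W2: {{s},{r,s},{s,t},{r,s,t}}
  W3: {{p}} {{q}} {{r},{s},{r,s},{r,t},{s,t},{r,s,t}}
  W12: {{s,t},{r,s,t}}
  W13: {{q}} {{r,t},{s,t},{r,s,t}}
  W23: {{s},{r,s},{s,t},{r,s,t}}
  W123: {{s,t},{r,s,t}}
C dims 6,4,1; δ0: rk 3, SNF 1^3; δ1: rk 1, SNF 1^1
Ȟ^0: (6−3)−0=3 ⇒ Z^3
Ȟ^1: (4−1)−3=0 ⇒ 0
Ȟ^2: (1−0)−1=0 ⇒ 0


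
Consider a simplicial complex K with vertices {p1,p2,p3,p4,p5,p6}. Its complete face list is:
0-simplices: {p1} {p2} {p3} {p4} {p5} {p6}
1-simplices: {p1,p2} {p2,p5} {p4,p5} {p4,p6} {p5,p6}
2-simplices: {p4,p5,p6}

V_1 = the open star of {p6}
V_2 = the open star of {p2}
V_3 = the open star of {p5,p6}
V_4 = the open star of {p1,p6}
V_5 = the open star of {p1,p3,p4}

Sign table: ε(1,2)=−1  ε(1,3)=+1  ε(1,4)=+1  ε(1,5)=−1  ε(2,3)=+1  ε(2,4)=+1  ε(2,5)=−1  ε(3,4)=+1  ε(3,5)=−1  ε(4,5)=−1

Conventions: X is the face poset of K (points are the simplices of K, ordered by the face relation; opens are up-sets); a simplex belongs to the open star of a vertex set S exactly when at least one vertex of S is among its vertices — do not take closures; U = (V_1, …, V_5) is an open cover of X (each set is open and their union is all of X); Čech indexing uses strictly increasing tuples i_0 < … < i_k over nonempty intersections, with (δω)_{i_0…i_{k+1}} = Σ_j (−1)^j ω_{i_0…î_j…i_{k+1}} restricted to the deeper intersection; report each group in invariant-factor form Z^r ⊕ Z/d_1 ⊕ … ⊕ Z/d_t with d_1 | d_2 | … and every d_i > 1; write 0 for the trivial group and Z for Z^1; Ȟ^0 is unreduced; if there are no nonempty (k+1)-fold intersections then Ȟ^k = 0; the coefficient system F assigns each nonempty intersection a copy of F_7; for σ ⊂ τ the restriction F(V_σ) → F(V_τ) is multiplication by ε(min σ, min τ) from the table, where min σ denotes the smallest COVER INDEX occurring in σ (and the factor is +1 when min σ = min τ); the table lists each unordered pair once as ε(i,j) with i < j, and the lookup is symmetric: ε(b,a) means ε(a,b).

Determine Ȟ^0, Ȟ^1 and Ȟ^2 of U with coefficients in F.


Ȟ^0 ≅ Z/7,  Ȟ^1 ≅ Z/7,  Ȟ^2 ≅ 0

nonempty intersections:
  V1={{p6},{p4,p6},{p5,p6},{p4,p5,p6}} V2={{p2},{p1,p2},{p2,p5}} V3={{p5},{p6},{p2,p5},{p4,p5},{p4,p6},{p5,p6},{p4,p5,p6}} V4={{p1},{p6},{p1,p2},{p4,p6},{p5,p6},{p4,p5,p6}} V5={{p1},{p3},{p4},{p1,p2},{p4,p5},{p4,p6},{p4,p5,p6}}
  V13={{p6},{p4,p6},{p5,p6},{p4,p5,p6}} V14={{p6},{p4,p6},{p5,p6},{p4,p5,p6}} V15={{p4,p6},{p4,p5,p6}} V23={{p2,p5}} V24={{p1,p2}} V25={{p1,p2}} V34={{p6},{p4,p6},{p5,p6},{p4,p5,p6}} V35={{p4,p5},{p4,p6},{p4,p5,p6}} V45={{p1},{p1,p2},{p4,p6},{p4,p5,p6}}
  V134={{p6},{p4,p6},{p5,p6},{p4,p5,p6}} V135={{p4,p6},{p4,p5,p6}} V145={{p4,p6},{p4,p5,p6}} V245={{p1,p2}} V345={{p4,p6},{p4,p5,p6}}
  V1345={{p4,p6},{p4,p5,p6}}
C dims 5,9,5,1; δ0: rk_F7 4; δ1: rk_F7 4; δ2: rk_F7 1
Ȟ^0: (5−4)−0=1 ⇒ Z/7
Ȟ^1: (9−4)−4=1 ⇒ Z/7
Ȟ^2: (5−1)−4=0 ⇒ 0


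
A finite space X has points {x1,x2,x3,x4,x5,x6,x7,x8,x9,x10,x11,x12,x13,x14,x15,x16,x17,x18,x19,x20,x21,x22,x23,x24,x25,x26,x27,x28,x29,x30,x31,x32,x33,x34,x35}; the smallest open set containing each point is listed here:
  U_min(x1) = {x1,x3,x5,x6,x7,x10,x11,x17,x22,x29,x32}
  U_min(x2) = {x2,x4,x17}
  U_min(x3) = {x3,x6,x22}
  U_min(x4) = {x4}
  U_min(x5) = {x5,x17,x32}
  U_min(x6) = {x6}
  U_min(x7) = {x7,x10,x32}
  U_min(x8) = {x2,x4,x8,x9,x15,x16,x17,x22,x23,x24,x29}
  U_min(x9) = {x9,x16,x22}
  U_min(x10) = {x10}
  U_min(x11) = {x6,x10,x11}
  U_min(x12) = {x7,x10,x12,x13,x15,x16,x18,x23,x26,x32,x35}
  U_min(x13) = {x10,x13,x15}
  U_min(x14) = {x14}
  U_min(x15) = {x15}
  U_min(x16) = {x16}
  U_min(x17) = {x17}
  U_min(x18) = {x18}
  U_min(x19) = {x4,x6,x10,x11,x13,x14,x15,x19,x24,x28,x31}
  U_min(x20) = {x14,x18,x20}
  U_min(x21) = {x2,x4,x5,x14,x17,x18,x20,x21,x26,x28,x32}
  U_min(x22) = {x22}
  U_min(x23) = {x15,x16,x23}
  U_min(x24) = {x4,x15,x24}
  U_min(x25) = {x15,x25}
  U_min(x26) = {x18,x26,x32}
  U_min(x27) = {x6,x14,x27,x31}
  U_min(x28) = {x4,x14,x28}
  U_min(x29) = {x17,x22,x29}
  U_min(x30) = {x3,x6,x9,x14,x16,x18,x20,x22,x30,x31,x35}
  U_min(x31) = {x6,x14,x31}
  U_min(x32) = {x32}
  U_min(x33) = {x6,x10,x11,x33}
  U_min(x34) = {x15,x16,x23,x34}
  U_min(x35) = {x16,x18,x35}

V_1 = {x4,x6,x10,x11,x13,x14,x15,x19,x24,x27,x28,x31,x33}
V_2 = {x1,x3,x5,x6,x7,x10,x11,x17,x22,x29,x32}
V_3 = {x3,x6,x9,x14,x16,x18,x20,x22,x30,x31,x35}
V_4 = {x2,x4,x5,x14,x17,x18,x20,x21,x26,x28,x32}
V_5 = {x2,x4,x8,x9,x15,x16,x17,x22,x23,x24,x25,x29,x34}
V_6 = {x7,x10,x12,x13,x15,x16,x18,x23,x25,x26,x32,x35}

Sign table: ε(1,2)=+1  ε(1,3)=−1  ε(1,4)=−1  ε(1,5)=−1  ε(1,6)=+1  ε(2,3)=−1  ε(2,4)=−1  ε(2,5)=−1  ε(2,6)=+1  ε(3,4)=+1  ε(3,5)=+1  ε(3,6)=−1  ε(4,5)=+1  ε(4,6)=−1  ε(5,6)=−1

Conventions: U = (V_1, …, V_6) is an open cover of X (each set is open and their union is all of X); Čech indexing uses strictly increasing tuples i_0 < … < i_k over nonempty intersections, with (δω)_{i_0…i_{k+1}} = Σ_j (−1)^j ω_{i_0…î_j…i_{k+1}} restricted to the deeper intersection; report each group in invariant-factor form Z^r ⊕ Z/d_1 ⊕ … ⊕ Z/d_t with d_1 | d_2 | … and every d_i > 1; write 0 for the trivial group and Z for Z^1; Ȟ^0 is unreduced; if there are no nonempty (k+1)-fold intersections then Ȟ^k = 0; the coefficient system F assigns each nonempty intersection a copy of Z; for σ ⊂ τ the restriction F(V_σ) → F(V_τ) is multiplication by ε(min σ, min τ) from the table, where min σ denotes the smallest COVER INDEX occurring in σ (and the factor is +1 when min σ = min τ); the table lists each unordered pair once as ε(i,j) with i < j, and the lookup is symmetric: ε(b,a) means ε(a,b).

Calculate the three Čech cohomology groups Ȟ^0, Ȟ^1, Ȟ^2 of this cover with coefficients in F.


nerve simplices:
  V12={x6,x10,x11} V13={x6,x14,x31} V14={x4,x14,x28} V15={x4,x15,x24} V16={x10,x13,x15} V23={x3,x6,x22} V24={x5,x17,x32} V25={x17,x22,x29} V26={x7,x10,x32} V34={x14,x18,x20} V35={x9,x16,x22} V36={x16,x18,x35} V45={x2,x4,x17} V46={x18,x26,x32} V56={x15,x16,x23,x25}
  V123={x6} V126={x10} V134={x14} V145={x4} V156={x15} V235={x22} V245={x17} V246={x32} V346={x18} V356={x16}
C dims 6,15,10; δ0: rk 5, SNF 1^5; δ1: rk 10, SNF 1^9·2
degree 0: 6−5−0 = 1 → Ȟ^0 ≅ Z
degree 1: 15−10−5 = 0 → Ȟ^1 ≅ 0
degree 2: 10−0−10 = 0 plus torsion [2] → Ȟ^2 ≅ Z/2

Ȟ^0(U;F) ≅ Z, Ȟ^1(U;F) ≅ 0 and Ȟ^2(U;F) ≅ Z/2


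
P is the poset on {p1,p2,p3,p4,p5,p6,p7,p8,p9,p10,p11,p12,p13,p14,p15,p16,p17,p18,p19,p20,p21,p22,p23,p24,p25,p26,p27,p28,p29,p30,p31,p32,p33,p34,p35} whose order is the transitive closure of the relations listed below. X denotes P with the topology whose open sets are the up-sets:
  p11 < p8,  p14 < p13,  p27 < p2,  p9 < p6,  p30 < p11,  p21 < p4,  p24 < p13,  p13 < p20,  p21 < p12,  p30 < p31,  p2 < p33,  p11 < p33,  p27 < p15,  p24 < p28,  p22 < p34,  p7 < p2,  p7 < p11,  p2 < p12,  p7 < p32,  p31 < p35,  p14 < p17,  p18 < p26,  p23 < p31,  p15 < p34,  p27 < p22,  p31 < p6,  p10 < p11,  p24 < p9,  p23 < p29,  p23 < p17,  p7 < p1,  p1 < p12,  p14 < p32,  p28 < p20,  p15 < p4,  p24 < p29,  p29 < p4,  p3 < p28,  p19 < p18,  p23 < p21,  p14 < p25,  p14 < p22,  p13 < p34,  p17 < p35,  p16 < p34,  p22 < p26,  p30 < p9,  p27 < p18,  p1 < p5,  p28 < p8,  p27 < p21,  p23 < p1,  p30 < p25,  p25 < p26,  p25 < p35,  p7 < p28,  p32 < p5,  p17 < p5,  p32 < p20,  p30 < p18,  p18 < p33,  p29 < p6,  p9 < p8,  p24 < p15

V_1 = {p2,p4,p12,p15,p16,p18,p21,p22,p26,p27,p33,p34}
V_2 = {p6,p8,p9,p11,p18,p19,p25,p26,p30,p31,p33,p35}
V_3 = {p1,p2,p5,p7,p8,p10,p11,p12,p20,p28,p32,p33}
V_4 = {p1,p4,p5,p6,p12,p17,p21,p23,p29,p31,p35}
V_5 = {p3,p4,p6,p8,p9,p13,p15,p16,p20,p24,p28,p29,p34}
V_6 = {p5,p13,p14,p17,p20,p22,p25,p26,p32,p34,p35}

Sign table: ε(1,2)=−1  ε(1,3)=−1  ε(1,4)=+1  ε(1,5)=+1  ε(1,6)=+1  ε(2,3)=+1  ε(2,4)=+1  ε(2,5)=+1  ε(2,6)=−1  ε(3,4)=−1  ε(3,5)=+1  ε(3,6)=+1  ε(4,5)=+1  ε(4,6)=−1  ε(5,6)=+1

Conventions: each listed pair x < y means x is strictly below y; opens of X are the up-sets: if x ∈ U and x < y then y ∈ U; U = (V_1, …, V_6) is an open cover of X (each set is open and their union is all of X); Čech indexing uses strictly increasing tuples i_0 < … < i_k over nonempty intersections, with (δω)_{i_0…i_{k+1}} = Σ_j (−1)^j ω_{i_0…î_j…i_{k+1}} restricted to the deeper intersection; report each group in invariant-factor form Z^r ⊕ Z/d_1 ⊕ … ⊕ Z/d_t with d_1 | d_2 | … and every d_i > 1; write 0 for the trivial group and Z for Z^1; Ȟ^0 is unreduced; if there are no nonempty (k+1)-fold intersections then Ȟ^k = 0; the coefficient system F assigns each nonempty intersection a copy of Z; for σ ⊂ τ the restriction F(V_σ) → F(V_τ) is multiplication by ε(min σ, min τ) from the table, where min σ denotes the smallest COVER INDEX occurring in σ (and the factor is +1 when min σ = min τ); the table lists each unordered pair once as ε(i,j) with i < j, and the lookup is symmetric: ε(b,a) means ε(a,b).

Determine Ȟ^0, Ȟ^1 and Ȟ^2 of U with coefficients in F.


Ȟ^0 = 0, Ȟ^1 = Z/2, Ȟ^2 = Z

nonempty overlaps:
  V12={p18,p26,p33} V13={p2,p12,p33} V14={p4,p12,p21} V15={p4,p15,p16,p34} V16={p22,p26,p34} V23={p8,p11,p33} V24={p6,p31,p35} V25={p6,p8,p9} V26={p25,p26,p35} V34={p1,p5,p12} V35={p8,p20,p28} V36={p5,p20,p32} V45={p4,p6,p29} V46={p5,p17,p35} V56={p13,p20,p34}
  V123={p33} V126={p26} V134={p12} V145={p4} V156={p34} V235={p8} V245={p6} V246={p35} V346={p5} V356={p20}
C dims 6,15,10; δ0: rk 6, SNF 1^5·2; δ1: rk 9, SNF 1^9
degree 0: 6−6−0 = 0 → Ȟ^0 ≅ 0
degree 1: 15−9−6 = 0 plus torsion [2] → Ȟ^1 ≅ Z/2
degree 2: 10−0−9 = 1 → Ȟ^2 ≅ Z


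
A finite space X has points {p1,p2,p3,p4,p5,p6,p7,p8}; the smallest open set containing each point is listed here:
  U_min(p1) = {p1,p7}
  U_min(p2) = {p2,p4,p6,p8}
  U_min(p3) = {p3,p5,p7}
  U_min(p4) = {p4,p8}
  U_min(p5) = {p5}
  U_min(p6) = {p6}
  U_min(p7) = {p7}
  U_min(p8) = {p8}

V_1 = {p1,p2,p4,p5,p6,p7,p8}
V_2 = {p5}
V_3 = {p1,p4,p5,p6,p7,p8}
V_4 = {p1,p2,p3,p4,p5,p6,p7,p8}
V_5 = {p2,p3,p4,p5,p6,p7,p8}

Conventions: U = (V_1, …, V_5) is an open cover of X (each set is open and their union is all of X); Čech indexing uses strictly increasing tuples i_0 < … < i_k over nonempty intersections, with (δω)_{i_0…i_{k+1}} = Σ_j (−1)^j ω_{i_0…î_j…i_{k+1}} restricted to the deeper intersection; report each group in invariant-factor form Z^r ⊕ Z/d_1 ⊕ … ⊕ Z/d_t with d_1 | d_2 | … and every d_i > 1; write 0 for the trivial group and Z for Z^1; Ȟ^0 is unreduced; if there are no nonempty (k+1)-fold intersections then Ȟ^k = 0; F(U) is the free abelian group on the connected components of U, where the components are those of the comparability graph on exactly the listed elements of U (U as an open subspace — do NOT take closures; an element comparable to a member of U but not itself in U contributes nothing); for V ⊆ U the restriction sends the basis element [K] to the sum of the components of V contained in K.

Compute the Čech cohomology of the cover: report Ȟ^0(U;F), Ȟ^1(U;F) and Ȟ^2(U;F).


nerve simplices:
  V12={p5} V13={p1,p4,p5,p6,p7,p8} V14={p1,p2,p4,p5,p6,p7,p8} V15={p2,p4,p5,p6,p7,p8} V23={p5} V24={p5} V25={p5} V34={p1,p4,p5,p6,p7,p8} V35={p4,p5,p6,p7,p8} V45={p2,p3,p4,p5,p6,p7,p8}
  V123={p5} V124={p5} V125={p5} V134={p1,p4,p5,p6,p7,p8} V135={p4,p5,p6,p7,p8} V145={p2,p4,p5,p6,p7,p8} V234={p5} V235={p5} V245={p5} V345={p4,p5,p6,p7,p8}
  V1234={p5} V1235={p5} V1245={p5} V1345={p4,p5,p6,p7,p8} V2345={p5}
  V12345={p5}
components per intersection:
  V1: {p1,p7} {p2,p4,p6,p8} {p5}
  V2: {p5}
  V3: {p1,p7} {p4,p8} {p5} {p6}
  V4: {p1,p3,p5,p7} {p2,p4,p6,p8}
  V5: {p2,p4,p6,p8} {p3,p5,p7}
  V12: {p5}
  V13: {p1,p7} {p4,p8} {p5} {p6}
  V14: {p1,p7} {p2,p4,p6,p8} {p5}
  V15: {p2,p4,p6,p8} {p5} {p7}
  V23: {p5}
  V24: {p5}
  V25: {p5}
  V34: {p1,p7} {p4,p8} {p5} {p6}
  V35: {p4,p8} {p5} {p6} {p7}
  V45: {p2,p4,p6,p8} {p3,p5,p7}
  V123: {p5}
  V124: {p5}
  V125: {p5}
  V134: {p1,p7} {p4,p8} {p5} {p6}
  V135: {p4,p8} {p5} {p6} {p7}
  V145: {p2,p4,p6,p8} {p5} {p7}
  V234: {p5}
  V235: {p5}
  V245: {p5}
  V345: {p4,p8} {p5} {p6} {p7}
  V1234: {p5}
  V1235: {p5}
  V1245: {p5}
  V1345: {p4,p8} {p5} {p6} {p7}
  V2345: {p5}
  V12345: {p5}
C dims 12,24,21,8; δ0: rk 10, SNF 1^10; δ1: rk 14, SNF 1^14; δ2: rk 7, SNF 1^7
degree 0: 12−10−0 = 2 → Ȟ^0 ≅ Z^2
degree 1: 24−14−10 = 0 → Ȟ^1 ≅ 0
degree 2: 21−7−14 = 0 → Ȟ^2 ≅ 0

Ȟ^0 ≅ Z^2, Ȟ^1 ≅ 0 and Ȟ^2 ≅ 0


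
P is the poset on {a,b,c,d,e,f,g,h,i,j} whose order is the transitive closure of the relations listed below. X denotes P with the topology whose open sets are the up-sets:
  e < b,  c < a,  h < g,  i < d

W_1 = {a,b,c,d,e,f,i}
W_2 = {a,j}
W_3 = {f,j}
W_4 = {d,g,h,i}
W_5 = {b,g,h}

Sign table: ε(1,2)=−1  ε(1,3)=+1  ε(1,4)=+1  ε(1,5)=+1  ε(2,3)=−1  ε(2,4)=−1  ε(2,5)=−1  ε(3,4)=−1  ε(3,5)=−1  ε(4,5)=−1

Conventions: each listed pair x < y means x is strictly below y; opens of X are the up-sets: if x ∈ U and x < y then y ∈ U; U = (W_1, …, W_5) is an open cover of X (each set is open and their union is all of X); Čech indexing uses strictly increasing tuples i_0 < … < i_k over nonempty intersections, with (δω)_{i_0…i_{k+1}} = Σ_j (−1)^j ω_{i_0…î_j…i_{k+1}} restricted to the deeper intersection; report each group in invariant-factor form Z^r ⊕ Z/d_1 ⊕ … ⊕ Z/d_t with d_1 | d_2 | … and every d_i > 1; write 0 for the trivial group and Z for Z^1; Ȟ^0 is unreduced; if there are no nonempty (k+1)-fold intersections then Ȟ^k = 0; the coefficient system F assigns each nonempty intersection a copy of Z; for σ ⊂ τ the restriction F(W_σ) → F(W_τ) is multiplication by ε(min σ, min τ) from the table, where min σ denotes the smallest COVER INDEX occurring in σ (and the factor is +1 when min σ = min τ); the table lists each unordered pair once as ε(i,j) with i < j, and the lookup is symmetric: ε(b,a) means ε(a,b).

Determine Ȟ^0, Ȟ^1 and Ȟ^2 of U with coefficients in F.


Ȟ^0(U;F) ≅ 0, Ȟ^1(U;F) ≅ Z ⊕ Z/2 and Ȟ^2(U;F) ≅ 0

cover nerve:
  W12={a} W13={f} W14={d,i} W15={b} W23={j} W45={g,h}
C dims 5,6; δ0: rk 5, SNF 1^4·2
Ȟ^0: (5−5)−0=0 ⇒ 0
Ȟ^1: (6−0)−5=1 plus torsion [2] ⇒ Z ⊕ Z/2
Ȟ^2: (0−0)−0=0 ⇒ 0


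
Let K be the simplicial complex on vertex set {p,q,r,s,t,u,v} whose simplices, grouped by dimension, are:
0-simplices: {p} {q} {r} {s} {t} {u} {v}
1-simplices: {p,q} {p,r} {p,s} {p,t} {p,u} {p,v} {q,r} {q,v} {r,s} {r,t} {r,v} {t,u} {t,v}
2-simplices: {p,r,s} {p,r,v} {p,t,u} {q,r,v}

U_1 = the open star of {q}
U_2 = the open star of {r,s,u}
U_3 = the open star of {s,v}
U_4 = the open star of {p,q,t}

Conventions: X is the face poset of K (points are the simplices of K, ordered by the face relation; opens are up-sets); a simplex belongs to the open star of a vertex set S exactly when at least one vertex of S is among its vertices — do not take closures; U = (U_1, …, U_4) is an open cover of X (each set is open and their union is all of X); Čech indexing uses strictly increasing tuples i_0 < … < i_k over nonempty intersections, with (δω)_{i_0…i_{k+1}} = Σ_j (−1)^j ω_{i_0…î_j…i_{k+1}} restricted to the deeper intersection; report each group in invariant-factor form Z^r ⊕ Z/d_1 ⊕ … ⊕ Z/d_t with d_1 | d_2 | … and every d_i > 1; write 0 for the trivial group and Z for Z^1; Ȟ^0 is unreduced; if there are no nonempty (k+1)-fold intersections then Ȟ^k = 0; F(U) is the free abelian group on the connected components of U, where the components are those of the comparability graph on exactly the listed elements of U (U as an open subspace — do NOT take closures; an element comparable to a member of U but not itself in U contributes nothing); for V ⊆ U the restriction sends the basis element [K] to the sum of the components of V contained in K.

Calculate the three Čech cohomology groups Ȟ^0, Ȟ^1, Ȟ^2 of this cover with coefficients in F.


nerve of the cover:
  U1={{q},{p,q},{q,r},{q,v},{q,r,v}} U2={{r},{s},{u},{p,r},{p,s},{p,u},{q,r},{r,s},{r,t},{r,v},{t,u},{p,r,s},{p,r,v},{p,t,u},{q,r,v}} U3={{s},{v},{p,s},{p,v},{q,v},{r,s},{r,v},{t,v},{p,r,s},{p,r,v},{q,r,v}} U4={{p},{q},{t},{p,q},{p,r},{p,s},{p,t},{p,u},{p,v},{q,r},{q,v},{r,t},{t,u},{t,v},{p,r,s},{p,r,v},{p,t,u},{q,r,v}}
  U12={{q,r},{q,r,v}} U13={{q,v},{q,r,v}} U14={{q},{p,q},{q,r},{q,v},{q,r,v}} U23={{s},{p,s},{r,s},{r,v},{p,r,s},{p,r,v},{q,r,v}} U24={{p,r},{p,s},{p,u},{q,r},{r,t},{t,u},{p,r,s},{p,r,v},{p,t,u},{q,r,v}} U34={{p,s},{p,v},{q,v},{t,v},{p,r,s},{p,r,v},{q,r,v}}
  U123={{q,r,v}} U124={{q,r},{q,r,v}} U134={{q,v},{q,r,v}} U234={{p,s},{p,r,s},{p,r,v},{q,r,v}}
  U1234={{q,r,v}}
components per intersection:
  U1: {{q},{p,q},{q,r},{q,v},{q,r,v}}
  U2: {{r},{s},{p,r},{p,s},{q,r},{r,s},{r,t},{r,v},{p,r,s},{p,r,v},{q,r,v}} {{u},{p,u},{t,u},{p,t,u}}
  U3: {{s},{p,s},{r,s},{p,r,s}} {{v},{p,v},{q,v},{r,v},{t,v},{p,r,v},{q,r,v}}
  U4: {{p},{q},{t},{p,q},{p,r},{p,s},{p,t},{p,u},{p,v},{q,r},{q,v},{r,t},{t,u},{t,v},{p,r,s},{p,r,v},{p,t,u},{q,r,v}}
  U12: {{q,r},{q,r,v}}
  U13: {{q,v},{q,r,v}}
  U14: {{q},{p,q},{q,r},{q,v},{q,r,v}}
  U23: {{s},{p,s},{r,s},{p,r,s}} {{r,v},{p,r,v},{q,r,v}}
  U24: {{p,r},{p,s},{p,r,s},{p,r,v}} {{p,u},{t,u},{p,t,u}} {{q,r},{q,r,v}} {{r,t}}
  U34: {{p,s},{p,r,s}} {{p,v},{p,r,v}} {{q,v},{q,r,v}} {{t,v}}
  U123: {{q,r,v}}
  U124: {{q,r},{q,r,v}}
  U134: {{q,v},{q,r,v}}
  U234: {{p,s},{p,r,s}} {{p,r,v}} {{q,r,v}}
  U1234: {{q,r,v}}
C dims 6,13,6,1; δ0: rk 5, SNF 1^5; δ1: rk 5, SNF 1^5; δ2: rk 1, SNF 1^1
Ȟ^0 = (6 − 5) − 0 = 1, so Ȟ^0 ≅ Z
Ȟ^1 = (13 − 5) − 5 = 3, so Ȟ^1 ≅ Z^3
Ȟ^2 = (6 − 1) − 5 = 0, so Ȟ^2 ≅ 0

Ȟ^0 = Z, Ȟ^1 = Z^3, Ȟ^2 = 0


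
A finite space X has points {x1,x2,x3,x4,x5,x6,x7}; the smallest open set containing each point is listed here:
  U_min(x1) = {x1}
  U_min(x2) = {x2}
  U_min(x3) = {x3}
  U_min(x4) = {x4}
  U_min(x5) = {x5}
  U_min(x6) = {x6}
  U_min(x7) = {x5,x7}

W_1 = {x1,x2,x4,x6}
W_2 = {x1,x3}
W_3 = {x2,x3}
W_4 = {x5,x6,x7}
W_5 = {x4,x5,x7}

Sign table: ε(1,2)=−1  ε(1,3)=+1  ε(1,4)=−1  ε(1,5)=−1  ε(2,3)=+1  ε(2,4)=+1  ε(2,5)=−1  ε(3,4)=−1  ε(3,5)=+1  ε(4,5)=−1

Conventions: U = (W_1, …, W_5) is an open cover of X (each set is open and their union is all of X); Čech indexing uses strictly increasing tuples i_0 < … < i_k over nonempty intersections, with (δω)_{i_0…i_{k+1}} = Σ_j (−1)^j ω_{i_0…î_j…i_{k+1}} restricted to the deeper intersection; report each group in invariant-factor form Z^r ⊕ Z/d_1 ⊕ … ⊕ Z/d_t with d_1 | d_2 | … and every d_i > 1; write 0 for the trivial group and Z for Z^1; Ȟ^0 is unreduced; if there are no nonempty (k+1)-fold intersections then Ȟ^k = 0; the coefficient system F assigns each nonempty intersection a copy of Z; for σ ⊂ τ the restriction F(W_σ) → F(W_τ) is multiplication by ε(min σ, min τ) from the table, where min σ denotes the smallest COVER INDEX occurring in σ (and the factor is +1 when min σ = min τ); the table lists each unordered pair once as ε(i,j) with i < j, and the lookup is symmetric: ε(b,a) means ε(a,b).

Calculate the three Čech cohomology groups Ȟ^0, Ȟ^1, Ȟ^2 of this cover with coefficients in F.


nerve simplices:
  W12={x1} W13={x2} W14={x6} W15={x4} W23={x3} W45={x5,x7}
C dims 5,6; δ0: rk 5, SNF 1^4·2
degree 0: 5−5−0 = 0 → Ȟ^0 ≅ 0
degree 1: 6−0−5 = 1 plus torsion [2] → Ȟ^1 ≅ Z ⊕ Z/2
degree 2: 0−0−0 = 0 → Ȟ^2 ≅ 0

Ȟ^0 ≅ 0, Ȟ^1 ≅ Z ⊕ Z/2 and Ȟ^2 ≅ 0


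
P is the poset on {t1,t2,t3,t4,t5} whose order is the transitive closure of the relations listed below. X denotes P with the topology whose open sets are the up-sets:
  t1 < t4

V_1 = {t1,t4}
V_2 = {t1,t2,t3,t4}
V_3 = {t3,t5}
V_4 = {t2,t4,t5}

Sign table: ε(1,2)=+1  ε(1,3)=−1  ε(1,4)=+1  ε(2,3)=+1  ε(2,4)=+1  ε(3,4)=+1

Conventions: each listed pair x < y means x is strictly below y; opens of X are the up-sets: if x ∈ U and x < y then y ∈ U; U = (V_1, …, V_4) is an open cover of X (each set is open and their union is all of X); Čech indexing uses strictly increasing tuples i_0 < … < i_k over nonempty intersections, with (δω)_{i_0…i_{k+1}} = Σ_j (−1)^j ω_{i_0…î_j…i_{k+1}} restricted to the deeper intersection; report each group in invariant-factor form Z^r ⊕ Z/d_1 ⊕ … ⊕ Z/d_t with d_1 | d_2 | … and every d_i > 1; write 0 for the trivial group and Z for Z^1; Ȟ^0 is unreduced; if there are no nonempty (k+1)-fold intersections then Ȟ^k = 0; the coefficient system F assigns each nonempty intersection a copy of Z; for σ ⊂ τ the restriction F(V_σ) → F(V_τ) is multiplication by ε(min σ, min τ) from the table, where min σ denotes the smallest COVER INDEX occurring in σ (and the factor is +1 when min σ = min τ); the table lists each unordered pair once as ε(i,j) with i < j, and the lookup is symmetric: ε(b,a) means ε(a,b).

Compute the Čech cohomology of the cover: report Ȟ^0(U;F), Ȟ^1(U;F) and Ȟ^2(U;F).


nonempty intersections:
  V12={t1,t4} V14={t4} V23={t3} V24={t2,t4} V34={t5}
  V124={t4}
C dims 4,5,1; δ0: rk 3, SNF 1^3; δ1: rk 1, SNF 1^1
Ȟ^0: (4−3)−0=1 ⇒ Z
Ȟ^1: (5−1)−3=1 ⇒ Z
Ȟ^2: (1−0)−1=0 ⇒ 0

Ȟ^0 ≅ Z, Ȟ^1 ≅ Z, Ȟ^2 ≅ 0


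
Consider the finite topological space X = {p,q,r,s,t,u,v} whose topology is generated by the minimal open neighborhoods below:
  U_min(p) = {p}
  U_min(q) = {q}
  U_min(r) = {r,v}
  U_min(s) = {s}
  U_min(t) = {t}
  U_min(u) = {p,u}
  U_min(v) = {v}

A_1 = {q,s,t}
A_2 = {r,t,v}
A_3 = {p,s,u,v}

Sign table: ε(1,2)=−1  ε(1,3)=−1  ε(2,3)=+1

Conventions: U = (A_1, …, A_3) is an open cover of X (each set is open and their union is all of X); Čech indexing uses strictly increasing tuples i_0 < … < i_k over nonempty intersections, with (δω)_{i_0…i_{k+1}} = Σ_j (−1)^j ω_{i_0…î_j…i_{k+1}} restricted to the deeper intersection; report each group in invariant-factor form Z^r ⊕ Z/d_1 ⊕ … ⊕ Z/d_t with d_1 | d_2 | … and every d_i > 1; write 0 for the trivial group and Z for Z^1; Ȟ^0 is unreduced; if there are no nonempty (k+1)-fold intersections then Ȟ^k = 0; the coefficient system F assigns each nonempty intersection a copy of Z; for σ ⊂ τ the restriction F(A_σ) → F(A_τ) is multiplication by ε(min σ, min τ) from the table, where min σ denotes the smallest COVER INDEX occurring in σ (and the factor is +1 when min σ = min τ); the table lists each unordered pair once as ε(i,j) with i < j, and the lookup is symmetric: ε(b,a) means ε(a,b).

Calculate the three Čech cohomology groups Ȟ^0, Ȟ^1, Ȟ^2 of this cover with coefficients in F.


Ȟ^0 ≅ Z, Ȟ^1 ≅ Z, Ȟ^2 ≅ 0

nerve simplices:
  A12={t} A13={s} A23={v}
C dims 3,3; δ0: rk 2, SNF 1^2
degree 0: 3−2−0 = 1 → Ȟ^0 ≅ Z
degree 1: 3−0−2 = 1 → Ȟ^1 ≅ Z
degree 2: 0−0−0 = 0 → Ȟ^2 ≅ 0


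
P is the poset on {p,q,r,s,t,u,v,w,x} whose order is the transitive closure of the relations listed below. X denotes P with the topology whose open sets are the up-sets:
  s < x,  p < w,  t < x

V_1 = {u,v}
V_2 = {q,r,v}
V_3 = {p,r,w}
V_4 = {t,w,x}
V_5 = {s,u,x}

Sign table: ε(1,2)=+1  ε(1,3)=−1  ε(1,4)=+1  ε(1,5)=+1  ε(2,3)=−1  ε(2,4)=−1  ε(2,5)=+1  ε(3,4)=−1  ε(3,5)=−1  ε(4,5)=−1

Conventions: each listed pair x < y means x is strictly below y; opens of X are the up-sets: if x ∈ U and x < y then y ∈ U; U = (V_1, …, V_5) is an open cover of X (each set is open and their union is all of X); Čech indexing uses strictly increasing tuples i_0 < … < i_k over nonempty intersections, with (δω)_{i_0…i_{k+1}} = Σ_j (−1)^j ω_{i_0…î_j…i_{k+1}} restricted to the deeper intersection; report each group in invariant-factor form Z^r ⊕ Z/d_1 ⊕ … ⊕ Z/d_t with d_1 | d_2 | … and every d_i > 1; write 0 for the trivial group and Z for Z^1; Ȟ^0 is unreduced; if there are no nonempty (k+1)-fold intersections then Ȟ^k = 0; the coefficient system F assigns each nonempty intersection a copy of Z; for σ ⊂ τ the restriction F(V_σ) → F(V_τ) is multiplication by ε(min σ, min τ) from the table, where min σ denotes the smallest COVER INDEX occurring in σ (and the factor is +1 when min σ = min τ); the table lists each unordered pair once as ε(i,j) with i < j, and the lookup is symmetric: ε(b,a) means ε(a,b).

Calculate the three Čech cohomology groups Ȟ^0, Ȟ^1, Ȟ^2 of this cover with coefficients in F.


Ȟ^0 = 0; Ȟ^1 = Z/2; Ȟ^2 = 0

nonempty intersections:
  V12={v} V15={u} V23={r} V34={w} V45={x}
C dims 5,5; δ0: rk 5, SNF 1^4·2
Ȟ^0: (5−5)−0=0 ⇒ 0
Ȟ^1: (5−0)−5=0 plus torsion [2] ⇒ Z/2
Ȟ^2: (0−0)−0=0 ⇒ 0


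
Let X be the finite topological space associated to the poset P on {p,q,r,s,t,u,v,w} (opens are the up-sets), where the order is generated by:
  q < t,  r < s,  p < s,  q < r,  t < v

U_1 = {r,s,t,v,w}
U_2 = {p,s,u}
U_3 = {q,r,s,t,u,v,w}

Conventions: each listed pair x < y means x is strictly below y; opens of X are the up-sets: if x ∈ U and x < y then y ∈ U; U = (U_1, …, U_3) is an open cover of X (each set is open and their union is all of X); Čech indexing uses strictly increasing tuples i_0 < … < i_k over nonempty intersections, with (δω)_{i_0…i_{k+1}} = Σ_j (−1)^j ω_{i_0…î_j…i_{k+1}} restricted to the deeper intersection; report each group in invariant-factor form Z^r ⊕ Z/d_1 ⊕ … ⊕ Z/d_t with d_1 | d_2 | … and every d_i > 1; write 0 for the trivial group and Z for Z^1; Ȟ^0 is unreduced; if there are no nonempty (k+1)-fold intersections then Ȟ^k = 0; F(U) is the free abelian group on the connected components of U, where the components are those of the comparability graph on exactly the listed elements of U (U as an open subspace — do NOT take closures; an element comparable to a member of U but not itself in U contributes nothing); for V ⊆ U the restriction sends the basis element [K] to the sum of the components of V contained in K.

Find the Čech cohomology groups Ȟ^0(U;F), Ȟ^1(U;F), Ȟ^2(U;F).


intersection data:
  U12={s} U13={r,s,t,v,w} U23={s,u}
  U123={s}
components per intersection:
  U1: {r,s} {t,v} {w}
  U2: {p,s} {u}
  U3: {q,r,s,t,v} {u} {w}
  U12: {s}
  U13: {r,s} {t,v} {w}
  U23: {s} {u}
  U123: {s}
C dims 8,6,1; δ0: rk 5, SNF 1^5; δ1: rk 1, SNF 1^1
Ȟ^0 = (8 − 5) − 0 = 3, so Ȟ^0 ≅ Z^3
Ȟ^1 = (6 − 1) − 5 = 0, so Ȟ^1 ≅ 0
Ȟ^2 = (1 − 0) − 1 = 0, so Ȟ^2 ≅ 0

Ȟ^0 = Z^3,  Ȟ^1 = 0,  Ȟ^2 = 0
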